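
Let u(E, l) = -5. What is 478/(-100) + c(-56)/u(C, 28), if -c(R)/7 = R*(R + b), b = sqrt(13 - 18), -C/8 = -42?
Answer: 219281/50 - 392*I*sqrt(5)/5 ≈ 4385.6 - 175.31*I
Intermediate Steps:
C = 336 (C = -8*(-42) = 336)
b = I*sqrt(5) (b = sqrt(-5) = I*sqrt(5) ≈ 2.2361*I)
c(R) = -7*R*(R + I*sqrt(5))
478/(-100) + c(-56)/u(C, 28) = 478/(-100) - 7*(-56)*(-56 + I*sqrt(5))/(-5) = 478*(-1/100) + (-21952 + 392*I*sqrt(5))*(-1/5) = -239/50 + (21952/5 - 392*I*sqrt(5)/5) = 219281/50 - 392*I*sqrt(5)/5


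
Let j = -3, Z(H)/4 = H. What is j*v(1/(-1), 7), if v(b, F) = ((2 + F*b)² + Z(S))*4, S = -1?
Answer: -252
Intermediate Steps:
Z(H) = 4*H
v(b, F) = -16 + 4*(2 + F*b)² (v(b, F) = ((2 + F*b)² + 4*(-1))*4 = ((2 + F*b)² - 4)*4 = (-4 + (2 + F*b)²)*4 = -16 + 4*(2 + F*b)²)
j*v(1/(-1), 7) = -3*(-16 + 4*(2 + 7/(-1))²) = -3*(-16 + 4*(2 + 7*(-1))²) = -3*(-16 + 4*(2 - 7)²) = -3*(-16 + 4*(-5)²) = -3*(-16 + 4*25) = -3*(-16 + 100) = -3*84 = -252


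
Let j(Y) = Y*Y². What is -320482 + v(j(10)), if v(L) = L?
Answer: -319482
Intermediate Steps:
j(Y) = Y³
-320482 + v(j(10)) = -320482 + 10³ = -320482 + 1000 = -319482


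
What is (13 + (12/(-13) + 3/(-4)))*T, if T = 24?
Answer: 3534/13 ≈ 271.85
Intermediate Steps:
(13 + (12/(-13) + 3/(-4)))*T = (13 + (12/(-13) + 3/(-4)))*24 = (13 + (12*(-1/13) + 3*(-1/4)))*24 = (13 + (-12/13 - 3/4))*24 = (13 - 87/52)*24 = (589/52)*24 = 3534/13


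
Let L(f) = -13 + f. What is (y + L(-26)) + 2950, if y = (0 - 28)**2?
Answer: 3695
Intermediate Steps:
y = 784 (y = (-28)**2 = 784)
(y + L(-26)) + 2950 = (784 + (-13 - 26)) + 2950 = (784 - 39) + 2950 = 745 + 2950 = 3695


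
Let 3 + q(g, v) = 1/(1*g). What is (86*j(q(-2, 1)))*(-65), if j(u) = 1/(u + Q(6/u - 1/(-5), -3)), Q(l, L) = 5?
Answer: -11180/3 ≈ -3726.7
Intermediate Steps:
q(g, v) = -3 + 1/g (q(g, v) = -3 + 1/(1*g) = -3 + 1/g)
j(u) = 1/(5 + u) (j(u) = 1/(u + 5) = 1/(5 + u))
(86*j(q(-2, 1)))*(-65) = (86/(5 + (-3 + 1/(-2))))*(-65) = (86/(5 + (-3 - ½)))*(-65) = (86/(5 - 7/2))*(-65) = (86/(3/2))*(-65) = (86*(⅔))*(-65) = (172/3)*(-65) = -11180/3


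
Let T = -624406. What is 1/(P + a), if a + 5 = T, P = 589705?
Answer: -1/34706 ≈ -2.8813e-5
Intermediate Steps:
a = -624411 (a = -5 - 624406 = -624411)
1/(P + a) = 1/(589705 - 624411) = 1/(-34706) = -1/34706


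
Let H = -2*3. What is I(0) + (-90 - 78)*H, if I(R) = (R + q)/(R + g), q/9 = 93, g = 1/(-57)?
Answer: -46701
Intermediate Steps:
H = -6
g = -1/57 ≈ -0.017544
q = 837 (q = 9*93 = 837)
I(R) = (837 + R)/(-1/57 + R) (I(R) = (R + 837)/(R - 1/57) = (837 + R)/(-1/57 + R))
I(0) + (-90 - 78)*H = 57*(837 + 0)/(-1 + 57*0) + (-90 - 78)*(-6) = 57*837/(-1 + 0) - 168*(-6) = 57*837/(-1) + 1008 = 57*(-1)*837 + 1008 = -47709 + 1008 = -46701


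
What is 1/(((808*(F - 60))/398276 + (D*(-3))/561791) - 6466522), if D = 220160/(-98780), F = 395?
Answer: -276272685342181/1786523209998018162996 ≈ -1.5464e-7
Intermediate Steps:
D = -11008/4939 (D = 220160*(-1/98780) = -11008/4939 ≈ -2.2288)
1/(((808*(F - 60))/398276 + (D*(-3))/561791) - 6466522) = 1/(((808*(395 - 60))/398276 - 11008/4939*(-3)/561791) - 6466522) = 1/(((808*335)*(1/398276) + (33024/4939)*(1/561791)) - 6466522) = 1/((270680*(1/398276) + 33024/2774685749) - 6466522) = 1/((67670/99569 + 33024/2774685749) - 6466522) = 1/(187766272801486/276272685342181 - 6466522) = 1/(-1786523209998018162996/276272685342181) = -276272685342181/1786523209998018162996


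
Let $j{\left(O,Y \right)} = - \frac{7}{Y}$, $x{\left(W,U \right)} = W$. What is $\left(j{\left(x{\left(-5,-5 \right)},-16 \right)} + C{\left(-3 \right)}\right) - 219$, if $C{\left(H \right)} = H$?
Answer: $- \frac{3545}{16} \approx -221.56$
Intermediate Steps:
$\left(j{\left(x{\left(-5,-5 \right)},-16 \right)} + C{\left(-3 \right)}\right) - 219 = \left(- \frac{7}{-16} - 3\right) - 219 = \left(\left(-7\right) \left(- \frac{1}{16}\right) - 3\right) - 219 = \left(\frac{7}{16} - 3\right) - 219 = - \frac{41}{16} - 219 = - \frac{3545}{16}$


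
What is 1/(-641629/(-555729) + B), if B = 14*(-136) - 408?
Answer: -555729/1284203819 ≈ -0.00043274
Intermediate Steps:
B = -2312 (B = -1904 - 408 = -2312)
1/(-641629/(-555729) + B) = 1/(-641629/(-555729) - 2312) = 1/(-641629*(-1/555729) - 2312) = 1/(641629/555729 - 2312) = 1/(-1284203819/555729) = -555729/1284203819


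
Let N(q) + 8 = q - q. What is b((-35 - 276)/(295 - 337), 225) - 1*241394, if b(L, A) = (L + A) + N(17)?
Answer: -10129123/42 ≈ -2.4117e+5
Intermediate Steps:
N(q) = -8 (N(q) = -8 + (q - q) = -8 + 0 = -8)
b(L, A) = -8 + A + L (b(L, A) = (L + A) - 8 = (A + L) - 8 = -8 + A + L)
b((-35 - 276)/(295 - 337), 225) - 1*241394 = (-8 + 225 + (-35 - 276)/(295 - 337)) - 1*241394 = (-8 + 225 - 311/(-42)) - 241394 = (-8 + 225 - 311*(-1/42)) - 241394 = (-8 + 225 + 311/42) - 241394 = 9425/42 - 241394 = -10129123/42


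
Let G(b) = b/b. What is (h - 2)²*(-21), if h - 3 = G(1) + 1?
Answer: -189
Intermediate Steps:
G(b) = 1
h = 5 (h = 3 + (1 + 1) = 3 + 2 = 5)
(h - 2)²*(-21) = (5 - 2)²*(-21) = 3²*(-21) = 9*(-21) = -189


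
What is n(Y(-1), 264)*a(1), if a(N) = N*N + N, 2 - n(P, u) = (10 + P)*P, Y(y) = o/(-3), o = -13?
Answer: -1082/9 ≈ -120.22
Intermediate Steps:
Y(y) = 13/3 (Y(y) = -13/(-3) = -13*(-⅓) = 13/3)
n(P, u) = 2 - P*(10 + P) (n(P, u) = 2 - (10 + P)*P = 2 - P*(10 + P))
a(N) = N + N² (a(N) = N² + N = N + N²)
n(Y(-1), 264)*a(1) = (2 - (13/3)² - 10*13/3)*(1*(1 + 1)) = (2 - 1*169/9 - 130/3)*(1*2) = (2 - 169/9 - 130/3)*2 = -541/9*2 = -1082/9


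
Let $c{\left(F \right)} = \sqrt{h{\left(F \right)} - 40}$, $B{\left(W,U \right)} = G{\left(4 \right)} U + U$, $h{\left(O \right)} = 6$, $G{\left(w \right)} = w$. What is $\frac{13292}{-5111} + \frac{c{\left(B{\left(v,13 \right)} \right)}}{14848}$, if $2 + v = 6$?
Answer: $- \frac{13292}{5111} + \frac{i \sqrt{34}}{14848} \approx -2.6007 + 0.00039271 i$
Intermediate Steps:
$v = 4$ ($v = -2 + 6 = 4$)
$B{\left(W,U \right)} = 5 U$ ($B{\left(W,U \right)} = 4 U + U = 5 U$)
$c{\left(F \right)} = i \sqrt{34}$ ($c{\left(F \right)} = \sqrt{6 - 40} = \sqrt{-34} = i \sqrt{34}$)
$\frac{13292}{-5111} + \frac{c{\left(B{\left(v,13 \right)} \right)}}{14848} = \frac{13292}{-5111} + \frac{i \sqrt{34}}{14848} = 13292 \left(- \frac{1}{5111}\right) + i \sqrt{34} \cdot \frac{1}{14848} = - \frac{13292}{5111} + \frac{i \sqrt{34}}{14848}$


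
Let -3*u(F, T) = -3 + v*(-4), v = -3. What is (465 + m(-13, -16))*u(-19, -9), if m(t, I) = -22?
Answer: -1329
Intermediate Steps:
u(F, T) = -3 (u(F, T) = -(-3 - 3*(-4))/3 = -(-3 + 12)/3 = -⅓*9 = -3)
(465 + m(-13, -16))*u(-19, -9) = (465 - 22)*(-3) = 443*(-3) = -1329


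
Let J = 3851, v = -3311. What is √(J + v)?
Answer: 6*√15 ≈ 23.238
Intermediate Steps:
√(J + v) = √(3851 - 3311) = √540 = 6*√15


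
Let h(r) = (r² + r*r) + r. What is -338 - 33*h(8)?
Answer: -4826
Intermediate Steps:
h(r) = r + 2*r² (h(r) = (r² + r²) + r = 2*r² + r = r + 2*r²)
-338 - 33*h(8) = -338 - 264*(1 + 2*8) = -338 - 264*(1 + 16) = -338 - 264*17 = -338 - 33*136 = -338 - 4488 = -4826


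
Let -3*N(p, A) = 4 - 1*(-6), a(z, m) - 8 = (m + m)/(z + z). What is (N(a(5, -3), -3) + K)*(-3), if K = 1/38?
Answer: 377/38 ≈ 9.9211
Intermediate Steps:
a(z, m) = 8 + m/z (a(z, m) = 8 + (m + m)/(z + z) = 8 + (2*m)/((2*z)) = 8 + (2*m)*(1/(2*z)) = 8 + m/z)
N(p, A) = -10/3 (N(p, A) = -(4 - 1*(-6))/3 = -(4 + 6)/3 = -1/3*10 = -10/3)
K = 1/38 ≈ 0.026316
(N(a(5, -3), -3) + K)*(-3) = (-10/3 + 1/38)*(-3) = -377/114*(-3) = 377/38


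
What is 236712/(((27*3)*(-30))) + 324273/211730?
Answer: -1644368279/17150130 ≈ -95.881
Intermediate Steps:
236712/(((27*3)*(-30))) + 324273/211730 = 236712/((81*(-30))) + 324273*(1/211730) = 236712/(-2430) + 324273/211730 = 236712*(-1/2430) + 324273/211730 = -39452/405 + 324273/211730 = -1644368279/17150130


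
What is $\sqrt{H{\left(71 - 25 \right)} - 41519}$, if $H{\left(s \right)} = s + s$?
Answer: $3 i \sqrt{4603} \approx 203.54 i$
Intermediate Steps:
$H{\left(s \right)} = 2 s$
$\sqrt{H{\left(71 - 25 \right)} - 41519} = \sqrt{2 \left(71 - 25\right) - 41519} = \sqrt{2 \cdot 46 - 41519} = \sqrt{92 - 41519} = \sqrt{-41427} = 3 i \sqrt{4603}$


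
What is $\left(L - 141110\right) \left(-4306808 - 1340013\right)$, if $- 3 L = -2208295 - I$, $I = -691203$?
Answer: $- \frac{6176278230602}{3} \approx -2.0588 \cdot 10^{12}$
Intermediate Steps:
$L = \frac{1517092}{3}$ ($L = - \frac{-2208295 - -691203}{3} = - \frac{-2208295 + 691203}{3} = \left(- \frac{1}{3}\right) \left(-1517092\right) = \frac{1517092}{3} \approx 5.057 \cdot 10^{5}$)
$\left(L - 141110\right) \left(-4306808 - 1340013\right) = \left(\frac{1517092}{3} - 141110\right) \left(-4306808 - 1340013\right) = \frac{1093762}{3} \left(-5646821\right) = - \frac{6176278230602}{3}$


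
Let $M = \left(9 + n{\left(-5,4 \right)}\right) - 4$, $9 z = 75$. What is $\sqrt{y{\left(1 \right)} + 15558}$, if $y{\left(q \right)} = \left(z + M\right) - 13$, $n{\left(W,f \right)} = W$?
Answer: $\frac{2 \sqrt{34995}}{3} \approx 124.71$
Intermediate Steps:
$z = \frac{25}{3}$ ($z = \frac{1}{9} \cdot 75 = \frac{25}{3} \approx 8.3333$)
$M = 0$ ($M = \left(9 - 5\right) - 4 = 4 - 4 = 0$)
$y{\left(q \right)} = - \frac{14}{3}$ ($y{\left(q \right)} = \left(\frac{25}{3} + 0\right) - 13 = \frac{25}{3} - 13 = - \frac{14}{3}$)
$\sqrt{y{\left(1 \right)} + 15558} = \sqrt{- \frac{14}{3} + 15558} = \sqrt{\frac{46660}{3}} = \frac{2 \sqrt{34995}}{3}$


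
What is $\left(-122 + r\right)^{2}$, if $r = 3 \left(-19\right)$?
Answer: $32041$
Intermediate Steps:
$r = -57$
$\left(-122 + r\right)^{2} = \left(-122 - 57\right)^{2} = \left(-179\right)^{2} = 32041$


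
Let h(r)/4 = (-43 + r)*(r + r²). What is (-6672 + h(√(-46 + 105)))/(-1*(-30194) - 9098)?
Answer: -691/879 + 8*√59/2637 ≈ -0.76282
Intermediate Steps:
h(r) = 4*(-43 + r)*(r + r²) (h(r) = 4*((-43 + r)*(r + r²)) = 4*(-43 + r)*(r + r²))
(-6672 + h(√(-46 + 105)))/(-1*(-30194) - 9098) = (-6672 + 4*√(-46 + 105)*(-43 + (√(-46 + 105))² - 42*√(-46 + 105)))/(-1*(-30194) - 9098) = (-6672 + 4*√59*(-43 + (√59)² - 42*√59))/(30194 - 9098) = (-6672 + 4*√59*(-43 + 59 - 42*√59))/21096 = (-6672 + 4*√59*(16 - 42*√59))*(1/21096) = -278/879 + √59*(16 - 42*√59)/5274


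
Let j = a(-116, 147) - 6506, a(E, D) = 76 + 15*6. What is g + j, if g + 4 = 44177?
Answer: 37833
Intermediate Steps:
g = 44173 (g = -4 + 44177 = 44173)
a(E, D) = 166 (a(E, D) = 76 + 90 = 166)
j = -6340 (j = 166 - 6506 = -6340)
g + j = 44173 - 6340 = 37833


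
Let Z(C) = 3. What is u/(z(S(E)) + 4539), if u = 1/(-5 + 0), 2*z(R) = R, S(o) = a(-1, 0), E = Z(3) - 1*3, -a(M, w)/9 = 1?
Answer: -2/45345 ≈ -4.4106e-5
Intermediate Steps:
a(M, w) = -9 (a(M, w) = -9*1 = -9)
E = 0 (E = 3 - 1*3 = 3 - 3 = 0)
S(o) = -9
z(R) = R/2
u = -⅕ (u = 1/(-5) = -⅕ ≈ -0.20000)
u/(z(S(E)) + 4539) = -⅕/((½)*(-9) + 4539) = -⅕/(-9/2 + 4539) = -⅕/(9069/2) = (2/9069)*(-⅕) = -2/45345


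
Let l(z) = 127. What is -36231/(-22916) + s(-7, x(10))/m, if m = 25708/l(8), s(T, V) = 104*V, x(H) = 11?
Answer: 1065211589/147281132 ≈ 7.2325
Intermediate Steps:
m = 25708/127 ≈ 202.43
-36231/(-22916) + s(-7, x(10))/m = -36231/(-22916) + (104*11)/(25708/127) = -36231*(-1/22916) + 1144*(127/25708) = 36231/22916 + 36322/6427 = 1065211589/147281132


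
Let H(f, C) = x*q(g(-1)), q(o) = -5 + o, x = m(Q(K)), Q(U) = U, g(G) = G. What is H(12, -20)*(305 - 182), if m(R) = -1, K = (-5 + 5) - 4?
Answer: 738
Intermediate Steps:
K = -4 (K = 0 - 4 = -4)
x = -1
H(f, C) = 6 (H(f, C) = -(-5 - 1) = -1*(-6) = 6)
H(12, -20)*(305 - 182) = 6*(305 - 182) = 6*123 = 738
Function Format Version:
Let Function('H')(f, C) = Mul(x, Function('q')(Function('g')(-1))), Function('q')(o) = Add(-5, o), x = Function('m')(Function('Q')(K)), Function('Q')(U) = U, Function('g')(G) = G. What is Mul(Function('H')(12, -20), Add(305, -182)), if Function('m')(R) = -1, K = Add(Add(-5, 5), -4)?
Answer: 738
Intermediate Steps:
K = -4 (K = Add(0, -4) = -4)
x = -1
Function('H')(f, C) = 6 (Function('H')(f, C) = Mul(-1, Add(-5, -1)) = Mul(-1, -6) = 6)
Mul(Function('H')(12, -20), Add(305, -182)) = Mul(6, Add(305, -182)) = Mul(6, 123) = 738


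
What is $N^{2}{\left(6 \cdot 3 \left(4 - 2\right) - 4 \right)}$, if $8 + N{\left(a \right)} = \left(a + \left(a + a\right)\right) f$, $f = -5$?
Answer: $238144$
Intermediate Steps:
$N{\left(a \right)} = -8 - 15 a$ ($N{\left(a \right)} = -8 + \left(a + \left(a + a\right)\right) \left(-5\right) = -8 + \left(a + 2 a\right) \left(-5\right) = -8 + 3 a \left(-5\right) = -8 - 15 a$)
$N^{2}{\left(6 \cdot 3 \left(4 - 2\right) - 4 \right)} = \left(-8 - 15 \left(6 \cdot 3 \left(4 - 2\right) - 4\right)\right)^{2} = \left(-8 - 15 \left(6 \cdot 3 \cdot 2 - 4\right)\right)^{2} = \left(-8 - 15 \left(6 \cdot 6 - 4\right)\right)^{2} = \left(-8 - 15 \left(36 - 4\right)\right)^{2} = \left(-8 - 480\right)^{2} = \left(-488\right)^{2} = 238144$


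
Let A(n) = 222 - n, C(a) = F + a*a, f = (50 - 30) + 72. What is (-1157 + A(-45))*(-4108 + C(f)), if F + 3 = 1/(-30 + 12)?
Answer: -34867085/9 ≈ -3.8741e+6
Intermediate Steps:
F = -55/18 (F = -3 + 1/(-30 + 12) = -3 + 1/(-18) = -3 - 1/18 = -55/18 ≈ -3.0556)
f = 92 (f = 20 + 72 = 92)
C(a) = -55/18 + a² (C(a) = -55/18 + a*a = -55/18 + a²)
(-1157 + A(-45))*(-4108 + C(f)) = (-1157 + (222 - 1*(-45)))*(-4108 + (-55/18 + 92²)) = (-1157 + (222 + 45))*(-4108 + (-55/18 + 8464)) = (-1157 + 267)*(-4108 + 152297/18) = -890*78353/18 = -34867085/9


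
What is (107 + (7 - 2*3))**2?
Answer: 11664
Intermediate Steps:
(107 + (7 - 2*3))**2 = (107 + (7 - 6))**2 = (107 + 1)**2 = 108**2 = 11664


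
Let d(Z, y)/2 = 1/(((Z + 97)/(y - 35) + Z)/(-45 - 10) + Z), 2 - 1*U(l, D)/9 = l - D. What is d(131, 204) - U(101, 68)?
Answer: 166750576/597639 ≈ 279.02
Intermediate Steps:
U(l, D) = 18 - 9*l + 9*D (U(l, D) = 18 - 9*(l - D) = 18 + (-9*l + 9*D) = 18 - 9*l + 9*D)
d(Z, y) = 2/(54*Z/55 - (97 + Z)/(55*(-35 + y))) (d(Z, y) = 2/(((Z + 97)/(y - 35) + Z)/(-45 - 10) + Z) = 2/(((97 + Z)/(-35 + y) + Z)/(-55) + Z) = 2/(((97 + Z)/(-35 + y) + Z)*(-1/55) + Z) = 2/((Z + (97 + Z)/(-35 + y))*(-1/55) + Z) = 2/((-Z/55 - (97 + Z)/(55*(-35 + y))) + Z) = 2/(54*Z/55 - (97 + Z)/(55*(-35 + y))))
d(131, 204) - U(101, 68) = 110*(35 - 1*204)/(97 + 1891*131 - 54*131*204) - (18 - 9*101 + 9*68) = 110*(35 - 204)/(97 + 247721 - 1443096) - (18 - 909 + 612) = 110*(-169)/(-1195278) - 1*(-279) = 110*(-1/1195278)*(-169) + 279 = 9295/597639 + 279 = 166750576/597639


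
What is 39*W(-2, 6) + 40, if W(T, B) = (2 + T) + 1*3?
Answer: 157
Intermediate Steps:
W(T, B) = 5 + T (W(T, B) = (2 + T) + 3 = 5 + T)
39*W(-2, 6) + 40 = 39*(5 - 2) + 40 = 39*3 + 40 = 117 + 40 = 157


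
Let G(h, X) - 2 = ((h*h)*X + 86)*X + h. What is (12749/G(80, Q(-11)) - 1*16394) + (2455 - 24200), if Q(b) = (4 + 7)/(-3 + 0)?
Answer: -29454634959/772300 ≈ -38139.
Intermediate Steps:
Q(b) = -11/3 (Q(b) = 11/(-3) = 11*(-⅓) = -11/3)
G(h, X) = 2 + h + X*(86 + X*h²) (G(h, X) = 2 + (((h*h)*X + 86)*X + h) = 2 + ((h²*X + 86)*X + h) = 2 + ((X*h² + 86)*X + h) = 2 + ((86 + X*h²)*X + h) = 2 + (X*(86 + X*h²) + h) = 2 + (h + X*(86 + X*h²)) = 2 + h + X*(86 + X*h²))
(12749/G(80, Q(-11)) - 1*16394) + (2455 - 24200) = (12749/(2 + 80 + 86*(-11/3) + (-11/3)²*80²) - 1*16394) + (2455 - 24200) = (12749/(2 + 80 - 946/3 + (121/9)*6400) - 16394) - 21745 = (12749/(2 + 80 - 946/3 + 774400/9) - 16394) - 21745 = (12749/(772300/9) - 16394) - 21745 = (12749*(9/772300) - 16394) - 21745 = (114741/772300 - 16394) - 21745 = -12660971459/772300 - 21745 = -29454634959/772300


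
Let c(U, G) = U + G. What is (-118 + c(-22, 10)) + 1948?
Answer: 1818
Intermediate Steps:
c(U, G) = G + U
(-118 + c(-22, 10)) + 1948 = (-118 + (10 - 22)) + 1948 = (-118 - 12) + 1948 = -130 + 1948 = 1818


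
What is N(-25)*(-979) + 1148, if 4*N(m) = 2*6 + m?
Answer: 17319/4 ≈ 4329.8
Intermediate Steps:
N(m) = 3 + m/4 (N(m) = (2*6 + m)/4 = (12 + m)/4 = 3 + m/4)
N(-25)*(-979) + 1148 = (3 + (¼)*(-25))*(-979) + 1148 = (3 - 25/4)*(-979) + 1148 = -13/4*(-979) + 1148 = 12727/4 + 1148 = 17319/4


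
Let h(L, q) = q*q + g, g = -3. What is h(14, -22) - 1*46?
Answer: 435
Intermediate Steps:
h(L, q) = -3 + q² (h(L, q) = q*q - 3 = q² - 3 = -3 + q²)
h(14, -22) - 1*46 = (-3 + (-22)²) - 1*46 = (-3 + 484) - 46 = 481 - 46 = 435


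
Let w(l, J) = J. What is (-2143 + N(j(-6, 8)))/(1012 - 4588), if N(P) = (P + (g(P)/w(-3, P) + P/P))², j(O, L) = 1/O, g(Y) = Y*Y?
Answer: 19283/32184 ≈ 0.59915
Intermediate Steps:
g(Y) = Y²
N(P) = (1 + 2*P)² (N(P) = (P + (P²/P + P/P))² = (P + (P + 1))² = (P + (1 + P))² = (1 + 2*P)²)
(-2143 + N(j(-6, 8)))/(1012 - 4588) = (-2143 + (1 + 2/(-6))²)/(1012 - 4588) = (-2143 + (1 + 2*(-⅙))²)/(-3576) = (-2143 + (1 - ⅓)²)*(-1/3576) = (-2143 + (⅔)²)*(-1/3576) = (-2143 + 4/9)*(-1/3576) = -19283/9*(-1/3576) = 19283/32184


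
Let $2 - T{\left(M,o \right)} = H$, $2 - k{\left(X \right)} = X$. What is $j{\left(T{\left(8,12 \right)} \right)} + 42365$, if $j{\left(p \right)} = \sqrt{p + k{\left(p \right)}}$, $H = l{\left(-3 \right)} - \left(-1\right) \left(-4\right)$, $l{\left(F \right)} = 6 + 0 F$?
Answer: $42365 + \sqrt{2} \approx 42366.0$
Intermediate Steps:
$k{\left(X \right)} = 2 - X$
$l{\left(F \right)} = 6$ ($l{\left(F \right)} = 6 + 0 = 6$)
$H = 2$ ($H = 6 - \left(-1\right) \left(-4\right) = 6 - 4 = 2$)
$T{\left(M,o \right)} = 0$ ($T{\left(M,o \right)} = 2 - 2 = 0$)
$j{\left(p \right)} = \sqrt{2}$ ($j{\left(p \right)} = \sqrt{p - \left(-2 + p\right)} = \sqrt{2}$)
$j{\left(T{\left(8,12 \right)} \right)} + 42365 = \sqrt{2} + 42365 = 42365 + \sqrt{2}$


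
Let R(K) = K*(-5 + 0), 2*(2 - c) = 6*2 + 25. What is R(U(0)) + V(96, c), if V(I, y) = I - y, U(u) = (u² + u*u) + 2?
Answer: 205/2 ≈ 102.50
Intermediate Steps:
c = -33/2 (c = 2 - (6*2 + 25)/2 = 2 - (12 + 25)/2 = 2 - ½*37 = 2 - 37/2 = -33/2 ≈ -16.500)
U(u) = 2 + 2*u² (U(u) = (u² + u²) + 2 = 2*u² + 2 = 2 + 2*u²)
R(K) = -5*K (R(K) = K*(-5) = -5*K)
R(U(0)) + V(96, c) = -5*(2 + 2*0²) + (96 - 1*(-33/2)) = -5*(2 + 2*0) + (96 + 33/2) = -5*(2 + 0) + 225/2 = -5*2 + 225/2 = -10 + 225/2 = 205/2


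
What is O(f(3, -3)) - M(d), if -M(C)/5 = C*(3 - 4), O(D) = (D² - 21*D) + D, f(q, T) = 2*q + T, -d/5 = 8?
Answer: 149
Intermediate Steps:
d = -40 (d = -5*8 = -40)
f(q, T) = T + 2*q
O(D) = D² - 20*D
M(C) = 5*C (M(C) = -5*C*(3 - 4) = -5*C*(-1) = -(-5)*C = 5*C)
O(f(3, -3)) - M(d) = (-3 + 2*3)*(-20 + (-3 + 2*3)) - 5*(-40) = (-3 + 6)*(-20 + (-3 + 6)) - 1*(-200) = 3*(-20 + 3) + 200 = 3*(-17) + 200 = -51 + 200 = 149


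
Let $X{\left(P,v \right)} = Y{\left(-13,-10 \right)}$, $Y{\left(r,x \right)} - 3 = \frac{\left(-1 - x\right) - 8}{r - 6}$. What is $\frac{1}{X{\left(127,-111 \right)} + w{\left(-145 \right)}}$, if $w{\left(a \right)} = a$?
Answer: $- \frac{19}{2699} \approx -0.0070396$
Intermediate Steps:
$Y{\left(r,x \right)} = 3 + \frac{-9 - x}{-6 + r}$ ($Y{\left(r,x \right)} = 3 + \frac{\left(-1 - x\right) - 8}{r - 6} = 3 + \frac{-9 - x}{-6 + r}$)
$X{\left(P,v \right)} = \frac{56}{19}$ ($X{\left(P,v \right)} = \frac{-27 - -10 + 3 \left(-13\right)}{-6 - 13} = \frac{-27 + 10 - 39}{-19} = \left(- \frac{1}{19}\right) \left(-56\right) = \frac{56}{19}$)
$\frac{1}{X{\left(127,-111 \right)} + w{\left(-145 \right)}} = \frac{1}{\frac{56}{19} - 145} = \frac{1}{- \frac{2699}{19}} = - \frac{19}{2699}$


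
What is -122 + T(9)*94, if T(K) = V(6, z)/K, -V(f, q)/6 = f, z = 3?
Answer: -498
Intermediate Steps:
V(f, q) = -6*f
T(K) = -36/K (T(K) = (-6*6)/K = -36/K)
-122 + T(9)*94 = -122 - 36/9*94 = -122 - 36*⅑*94 = -122 - 4*94 = -122 - 376 = -498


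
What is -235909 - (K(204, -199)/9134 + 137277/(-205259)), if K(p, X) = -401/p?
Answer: -90227029904132885/382466484024 ≈ -2.3591e+5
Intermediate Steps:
-235909 - (K(204, -199)/9134 + 137277/(-205259)) = -235909 - (-401/204/9134 + 137277/(-205259)) = -235909 - (-401*1/204*(1/9134) + 137277*(-1/205259)) = -235909 - (-401/204*1/9134 - 137277/205259) = -235909 - (-401/1863336 - 137277/205259) = -235909 - 1*(-255875484931/382466484024) = -235909 + 255875484931/382466484024 = -90227029904132885/382466484024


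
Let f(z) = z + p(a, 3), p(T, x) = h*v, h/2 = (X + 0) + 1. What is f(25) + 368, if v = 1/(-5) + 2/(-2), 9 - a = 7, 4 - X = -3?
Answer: 1869/5 ≈ 373.80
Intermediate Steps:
X = 7 (X = 4 - 1*(-3) = 4 + 3 = 7)
a = 2 (a = 9 - 1*7 = 9 - 7 = 2)
v = -6/5 (v = 1*(-⅕) + 2*(-½) = -⅕ - 1 = -6/5 ≈ -1.2000)
h = 16 (h = 2*((7 + 0) + 1) = 2*(7 + 1) = 2*8 = 16)
p(T, x) = -96/5 (p(T, x) = 16*(-6/5) = -96/5)
f(z) = -96/5 + z (f(z) = z - 96/5 = -96/5 + z)
f(25) + 368 = (-96/5 + 25) + 368 = 29/5 + 368 = 1869/5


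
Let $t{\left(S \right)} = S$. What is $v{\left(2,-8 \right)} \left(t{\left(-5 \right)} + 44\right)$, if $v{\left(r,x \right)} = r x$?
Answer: $-624$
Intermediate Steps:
$v{\left(2,-8 \right)} \left(t{\left(-5 \right)} + 44\right) = 2 \left(-8\right) \left(-5 + 44\right) = \left(-16\right) 39 = -624$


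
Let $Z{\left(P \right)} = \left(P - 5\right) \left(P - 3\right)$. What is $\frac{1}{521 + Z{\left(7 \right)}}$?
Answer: $\frac{1}{529} \approx 0.0018904$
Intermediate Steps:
$Z{\left(P \right)} = \left(-5 + P\right) \left(-3 + P\right)$
$\frac{1}{521 + Z{\left(7 \right)}} = \frac{1}{521 + \left(15 + 7^{2} - 56\right)} = \frac{1}{521 + \left(15 + 49 - 56\right)} = \frac{1}{521 + 8} = \frac{1}{529}$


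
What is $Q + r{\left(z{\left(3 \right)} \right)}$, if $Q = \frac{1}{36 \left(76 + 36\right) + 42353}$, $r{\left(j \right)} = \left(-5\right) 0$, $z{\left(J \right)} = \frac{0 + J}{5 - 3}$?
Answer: $\frac{1}{46385} \approx 2.1559 \cdot 10^{-5}$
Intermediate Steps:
$z{\left(J \right)} = \frac{J}{2}$
$r{\left(j \right)} = 0$
$Q = \frac{1}{46385}$ ($Q = \frac{1}{36 \cdot 112 + 42353} = \frac{1}{4032 + 42353} = \frac{1}{46385} \approx 2.1559 \cdot 10^{-5}$)
$Q + r{\left(z{\left(3 \right)} \right)} = \frac{1}{46385} + 0 = \frac{1}{46385}$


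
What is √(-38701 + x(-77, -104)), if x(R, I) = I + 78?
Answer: 3*I*√4303 ≈ 196.79*I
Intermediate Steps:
x(R, I) = 78 + I
√(-38701 + x(-77, -104)) = √(-38701 + (78 - 104)) = √(-38701 - 26) = √(-38727) = 3*I*√4303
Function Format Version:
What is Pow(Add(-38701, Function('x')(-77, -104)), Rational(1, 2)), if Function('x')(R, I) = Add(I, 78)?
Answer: Mul(3, I, Pow(4303, Rational(1, 2))) ≈ Mul(196.79, I)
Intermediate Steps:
Function('x')(R, I) = Add(78, I)
Pow(Add(-38701, Function('x')(-77, -104)), Rational(1, 2)) = Pow(Add(-38701, Add(78, -104)), Rational(1, 2)) = Pow(Add(-38701, -26), Rational(1, 2)) = Pow(-38727, Rational(1, 2)) = Mul(3, I, Pow(4303, Rational(1, 2)))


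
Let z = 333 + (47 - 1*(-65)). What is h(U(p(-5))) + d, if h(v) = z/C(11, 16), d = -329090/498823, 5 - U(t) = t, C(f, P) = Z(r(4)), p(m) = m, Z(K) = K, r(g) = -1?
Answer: -222305325/498823 ≈ -445.66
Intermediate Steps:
C(f, P) = -1
U(t) = 5 - t
d = -329090/498823 (d = -329090*1/498823 = -329090/498823 ≈ -0.65973)
z = 445 (z = 333 + (47 + 65) = 333 + 112 = 445)
h(v) = -445 (h(v) = 445/(-1) = 445*(-1) = -445)
h(U(p(-5))) + d = -445 - 329090/498823 = -222305325/498823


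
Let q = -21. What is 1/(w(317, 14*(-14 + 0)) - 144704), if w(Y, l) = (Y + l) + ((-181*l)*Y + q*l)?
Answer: 1/11105425 ≈ 9.0046e-8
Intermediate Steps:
w(Y, l) = Y - 20*l - 181*Y*l (w(Y, l) = (Y + l) + ((-181*l)*Y - 21*l) = (Y + l) + (-181*Y*l - 21*l) = (Y + l) + (-21*l - 181*Y*l) = Y - 20*l - 181*Y*l)
1/(w(317, 14*(-14 + 0)) - 144704) = 1/((317 - 280*(-14 + 0) - 181*317*14*(-14 + 0)) - 144704) = 1/((317 - 280*(-14) - 181*317*14*(-14)) - 144704) = 1/((317 - 20*(-196) - 181*317*(-196)) - 144704) = 1/((317 + 3920 + 11245892) - 144704) = 1/(11250129 - 144704) = 1/11105425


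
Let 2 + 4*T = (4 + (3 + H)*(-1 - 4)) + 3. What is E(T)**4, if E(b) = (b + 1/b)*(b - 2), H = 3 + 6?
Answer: 1347186984621817800321/599695360000 ≈ 2.2465e+9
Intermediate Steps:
H = 9
T = -55/4 (T = -1/2 + ((4 + (3 + 9)*(-1 - 4)) + 3)/4 = -1/2 + ((4 + 12*(-5)) + 3)/4 = -1/2 + ((4 - 60) + 3)/4 = -1/2 + (-56 + 3)/4 = -1/2 + (1/4)*(-53) = -1/2 - 53/4 = -55/4 ≈ -13.750)
E(b) = (-2 + b)*(b + 1/b) (E(b) = (b + 1/b)*(-2 + b) = (-2 + b)*(b + 1/b))
E(T)**4 = (1 + (-55/4)**2 - 2*(-55/4) - 2/(-55/4))**4 = (1 + 3025/16 + 55/2 - 2*(-4/55))**4 = (1 + 3025/16 + 55/2 + 8/55)**4 = (191583/880)**4 = 1347186984621817800321/599695360000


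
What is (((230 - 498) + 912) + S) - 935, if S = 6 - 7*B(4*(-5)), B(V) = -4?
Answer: -257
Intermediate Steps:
S = 34 (S = 6 - 7*(-4) = 6 + 28 = 34)
(((230 - 498) + 912) + S) - 935 = (((230 - 498) + 912) + 34) - 935 = ((-268 + 912) + 34) - 935 = (644 + 34) - 935 = 678 - 935 = -257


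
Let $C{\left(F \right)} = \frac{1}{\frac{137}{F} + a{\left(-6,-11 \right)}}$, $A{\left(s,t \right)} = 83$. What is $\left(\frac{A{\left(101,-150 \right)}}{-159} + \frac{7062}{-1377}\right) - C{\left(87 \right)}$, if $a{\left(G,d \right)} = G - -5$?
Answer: $- \frac{8989499}{1216350} \approx -7.3905$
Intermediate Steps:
$a{\left(G,d \right)} = 5 + G$ ($a{\left(G,d \right)} = G + 5 = 5 + G$)
$C{\left(F \right)} = \frac{1}{-1 + \frac{137}{F}}$ ($C{\left(F \right)} = \frac{1}{\frac{137}{F} + \left(5 - 6\right)} = \frac{1}{\frac{137}{F} - 1} = \frac{1}{-1 + \frac{137}{F}}$)
$\left(\frac{A{\left(101,-150 \right)}}{-159} + \frac{7062}{-1377}\right) - C{\left(87 \right)} = \left(\frac{83}{-159} + \frac{7062}{-1377}\right) - \frac{87}{137 - 87} = \left(83 \left(- \frac{1}{159}\right) + 7062 \left(- \frac{1}{1377}\right)\right) - \frac{87}{137 - 87} = \left(- \frac{83}{159} - \frac{2354}{459}\right) - \frac{87}{50} = - \frac{137461}{24327} - 87 \cdot \frac{1}{50} = - \frac{137461}{24327} - \frac{87}{50} = - \frac{8989499}{1216350}$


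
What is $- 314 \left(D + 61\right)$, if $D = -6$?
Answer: $-17270$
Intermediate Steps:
$- 314 \left(D + 61\right) = - 314 \left(-6 + 61\right) = \left(-314\right) 55 = -17270$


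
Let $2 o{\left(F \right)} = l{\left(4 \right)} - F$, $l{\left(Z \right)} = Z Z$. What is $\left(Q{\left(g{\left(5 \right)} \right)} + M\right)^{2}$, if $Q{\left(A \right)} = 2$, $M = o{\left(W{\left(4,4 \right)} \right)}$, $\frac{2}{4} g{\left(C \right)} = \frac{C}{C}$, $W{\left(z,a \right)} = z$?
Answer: $64$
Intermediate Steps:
$l{\left(Z \right)} = Z^{2}$
$o{\left(F \right)} = 8 - \frac{F}{2}$ ($o{\left(F \right)} = \frac{4^{2} - F}{2} = \frac{16 - F}{2} = 8 - \frac{F}{2}$)
$g{\left(C \right)} = 2$ ($g{\left(C \right)} = 2 \frac{C}{C} = 2 \cdot 1 = 2$)
$M = 6$ ($M = 8 - 2 = 6$)
$\left(Q{\left(g{\left(5 \right)} \right)} + M\right)^{2} = \left(2 + 6\right)^{2} = 8^{2} = 64$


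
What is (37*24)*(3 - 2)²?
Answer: 888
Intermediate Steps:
(37*24)*(3 - 2)² = 888*1² = 888*1 = 888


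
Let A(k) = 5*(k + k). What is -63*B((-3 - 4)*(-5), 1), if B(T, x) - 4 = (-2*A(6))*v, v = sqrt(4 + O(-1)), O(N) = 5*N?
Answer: -252 + 7560*I ≈ -252.0 + 7560.0*I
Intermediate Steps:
A(k) = 10*k (A(k) = 5*(2*k) = 10*k)
v = I (v = sqrt(4 + 5*(-1)) = sqrt(4 - 5) = sqrt(-1) = I ≈ 1.0*I)
B(T, x) = 4 - 120*I (B(T, x) = 4 + (-20*6)*I = 4 + (-2*60)*I = 4 - 120*I)
-63*B((-3 - 4)*(-5), 1) = -63*(4 - 120*I) = -252 + 7560*I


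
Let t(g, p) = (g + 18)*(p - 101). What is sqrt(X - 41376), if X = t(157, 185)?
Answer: 6*I*sqrt(741) ≈ 163.33*I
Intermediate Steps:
t(g, p) = (-101 + p)*(18 + g) (t(g, p) = (18 + g)*(-101 + p) = (-101 + p)*(18 + g))
X = 14700 (X = -1818 - 101*157 + 18*185 + 157*185 = -1818 - 15857 + 3330 + 29045 = 14700)
sqrt(X - 41376) = sqrt(14700 - 41376) = sqrt(-26676) = 6*I*sqrt(741)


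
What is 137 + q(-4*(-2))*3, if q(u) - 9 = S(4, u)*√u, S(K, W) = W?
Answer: 164 + 48*√2 ≈ 231.88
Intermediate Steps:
q(u) = 9 + u^(3/2) (q(u) = 9 + u*√u = 9 + u^(3/2))
137 + q(-4*(-2))*3 = 137 + (9 + (-4*(-2))^(3/2))*3 = 137 + (9 + 8^(3/2))*3 = 137 + (9 + 16*√2)*3 = 137 + (27 + 48*√2) = 164 + 48*√2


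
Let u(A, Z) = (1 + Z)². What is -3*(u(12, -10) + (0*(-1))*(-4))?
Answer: -243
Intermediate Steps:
-3*(u(12, -10) + (0*(-1))*(-4)) = -3*((1 - 10)² + (0*(-1))*(-4)) = -3*((-9)² + 0*(-4)) = -3*(81 + 0) = -3*81 = -243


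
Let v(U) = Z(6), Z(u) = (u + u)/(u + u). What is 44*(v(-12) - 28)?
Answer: -1188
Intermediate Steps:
Z(u) = 1 (Z(u) = (2*u)/((2*u)) = (2*u)*(1/(2*u)) = 1)
v(U) = 1
44*(v(-12) - 28) = 44*(1 - 28) = 44*(-27) = -1188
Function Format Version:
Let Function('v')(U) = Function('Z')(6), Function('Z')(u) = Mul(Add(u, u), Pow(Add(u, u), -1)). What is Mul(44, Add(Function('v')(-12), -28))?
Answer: -1188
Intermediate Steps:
Function('Z')(u) = 1 (Function('Z')(u) = Mul(Mul(2, u), Pow(Mul(2, u), -1)) = Mul(Mul(2, u), Mul(Rational(1, 2), Pow(u, -1))) = 1)
Function('v')(U) = 1
Mul(44, Add(Function('v')(-12), -28)) = Mul(44, Add(1, -28)) = Mul(44, -27) = -1188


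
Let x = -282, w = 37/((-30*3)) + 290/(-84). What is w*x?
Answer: 114398/105 ≈ 1089.5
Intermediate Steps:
w = -1217/315 (w = 37/(-90) + 290*(-1/84) = 37*(-1/90) - 145/42 = -37/90 - 145/42 = -1217/315 ≈ -3.8635)
w*x = -1217/315*(-282) = 114398/105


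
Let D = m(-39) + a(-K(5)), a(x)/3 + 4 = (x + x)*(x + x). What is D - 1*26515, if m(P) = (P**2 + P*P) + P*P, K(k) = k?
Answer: -21664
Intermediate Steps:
m(P) = 3*P**2 (m(P) = (P**2 + P**2) + P**2 = 2*P**2 + P**2 = 3*P**2)
a(x) = -12 + 12*x**2 (a(x) = -12 + 3*((x + x)*(x + x)) = -12 + 3*((2*x)*(2*x)) = -12 + 3*(4*x**2) = -12 + 12*x**2)
D = 4851 (D = 3*(-39)**2 + (-12 + 12*(-1*5)**2) = 3*1521 + (-12 + 12*(-5)**2) = 4563 + (-12 + 12*25) = 4563 + (-12 + 300) = 4563 + 288 = 4851)
D - 1*26515 = 4851 - 1*26515 = 4851 - 26515 = -21664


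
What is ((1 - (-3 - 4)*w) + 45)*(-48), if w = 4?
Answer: -3552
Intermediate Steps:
((1 - (-3 - 4)*w) + 45)*(-48) = ((1 - (-3 - 4)*4) + 45)*(-48) = ((1 - (-7)*4) + 45)*(-48) = ((1 - 1*(-28)) + 45)*(-48) = ((1 + 28) + 45)*(-48) = (29 + 45)*(-48) = 74*(-48) = -3552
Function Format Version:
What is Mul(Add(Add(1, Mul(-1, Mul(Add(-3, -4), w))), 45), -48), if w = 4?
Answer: -3552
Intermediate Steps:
Mul(Add(Add(1, Mul(-1, Mul(Add(-3, -4), w))), 45), -48) = Mul(Add(Add(1, Mul(-1, Mul(Add(-3, -4), 4))), 45), -48) = Mul(Add(Add(1, Mul(-1, Mul(-7, 4))), 45), -48) = Mul(Add(Add(1, Mul(-1, -28)), 45), -48) = Mul(Add(Add(1, 28), 45), -48) = Mul(Add(29, 45), -48) = Mul(74, -48) = -3552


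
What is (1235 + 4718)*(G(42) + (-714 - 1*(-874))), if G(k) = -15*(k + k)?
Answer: -6548300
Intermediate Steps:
G(k) = -30*k
(1235 + 4718)*(G(42) + (-714 - 1*(-874))) = (1235 + 4718)*(-30*42 + (-714 - 1*(-874))) = 5953*(-1260 + (-714 + 874)) = 5953*(-1260 + 160) = 5953*(-1100) = -6548300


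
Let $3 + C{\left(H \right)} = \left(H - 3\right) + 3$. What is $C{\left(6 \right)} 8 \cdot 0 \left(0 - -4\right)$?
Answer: $0$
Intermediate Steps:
$C{\left(H \right)} = -3 + H$ ($C{\left(H \right)} = -3 + \left(\left(H - 3\right) + 3\right) = -3 + \left(\left(-3 + H\right) + 3\right) = -3 + H$)
$C{\left(6 \right)} 8 \cdot 0 \left(0 - -4\right) = \left(-3 + 6\right) 8 \cdot 0 \left(0 - -4\right) = 3 \cdot 8 \cdot 0 \left(0 + 4\right) = 24 \cdot 0 \cdot 4 = 24 \cdot 0 = 0$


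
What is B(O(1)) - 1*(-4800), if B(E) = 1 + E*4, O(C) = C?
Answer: 4805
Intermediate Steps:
B(E) = 1 + 4*E
B(O(1)) - 1*(-4800) = (1 + 4*1) - 1*(-4800) = (1 + 4) + 4800 = 5 + 4800 = 4805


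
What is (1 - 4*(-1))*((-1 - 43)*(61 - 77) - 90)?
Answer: 3070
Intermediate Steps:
(1 - 4*(-1))*((-1 - 43)*(61 - 77) - 90) = (1 + 4)*(-44*(-16) - 90) = 5*(704 - 90) = 5*614 = 3070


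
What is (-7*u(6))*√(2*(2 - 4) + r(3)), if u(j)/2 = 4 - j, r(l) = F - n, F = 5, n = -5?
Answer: 28*√6 ≈ 68.586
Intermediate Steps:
r(l) = 10 (r(l) = 5 - 1*(-5) = 5 + 5 = 10)
u(j) = 8 - 2*j (u(j) = 2*(4 - j) = 8 - 2*j)
(-7*u(6))*√(2*(2 - 4) + r(3)) = (-7*(8 - 2*6))*√(2*(2 - 4) + 10) = (-7*(8 - 12))*√(2*(-2) + 10) = (-7*(-4))*√(-4 + 10) = 28*√6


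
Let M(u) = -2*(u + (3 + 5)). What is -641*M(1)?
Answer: 11538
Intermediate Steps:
M(u) = -16 - 2*u (M(u) = -2*(u + 8) = -2*(8 + u) = -16 - 2*u)
-641*M(1) = -641*(-16 - 2*1) = -641*(-16 - 2) = -641*(-18) = 11538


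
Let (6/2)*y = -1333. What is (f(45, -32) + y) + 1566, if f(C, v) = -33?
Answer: 3266/3 ≈ 1088.7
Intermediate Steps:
y = -1333/3 (y = (⅓)*(-1333) = -1333/3 ≈ -444.33)
(f(45, -32) + y) + 1566 = (-33 - 1333/3) + 1566 = -1432/3 + 1566 = 3266/3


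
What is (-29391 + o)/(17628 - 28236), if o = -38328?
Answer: 22573/3536 ≈ 6.3838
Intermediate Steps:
(-29391 + o)/(17628 - 28236) = (-29391 - 38328)/(17628 - 28236) = -67719/(-10608) = -67719*(-1/10608) = 22573/3536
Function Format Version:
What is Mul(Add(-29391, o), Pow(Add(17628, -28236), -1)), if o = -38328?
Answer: Rational(22573, 3536) ≈ 6.3838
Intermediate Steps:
Mul(Add(-29391, o), Pow(Add(17628, -28236), -1)) = Mul(Add(-29391, -38328), Pow(Add(17628, -28236), -1)) = Mul(-67719, Pow(-10608, -1)) = Mul(-67719, Rational(-1, 10608)) = Rational(22573, 3536)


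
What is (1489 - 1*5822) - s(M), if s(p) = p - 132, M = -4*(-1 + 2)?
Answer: -4197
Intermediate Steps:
M = -4 (M = -4*1 = -4)
s(p) = -132 + p
(1489 - 1*5822) - s(M) = (1489 - 1*5822) - (-132 - 4) = (1489 - 5822) - 1*(-136) = -4333 + 136 = -4197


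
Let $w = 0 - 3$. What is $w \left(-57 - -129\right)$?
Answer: $-216$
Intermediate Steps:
$w = -3$
$w \left(-57 - -129\right) = - 3 \left(-57 - -129\right) = - 3 \left(-57 + 129\right) = \left(-3\right) 72 = -216$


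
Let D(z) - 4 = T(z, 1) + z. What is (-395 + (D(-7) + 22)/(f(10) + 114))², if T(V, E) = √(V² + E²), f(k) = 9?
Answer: 262072934/1681 - 485660*√2/15129 ≈ 1.5586e+5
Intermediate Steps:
T(V, E) = √(E² + V²)
D(z) = 4 + z + √(1 + z²) (D(z) = 4 + (√(1² + z²) + z) = 4 + (√(1 + z²) + z) = 4 + (z + √(1 + z²)) = 4 + z + √(1 + z²))
(-395 + (D(-7) + 22)/(f(10) + 114))² = (-395 + ((4 - 7 + √(1 + (-7)²)) + 22)/(9 + 114))² = (-395 + ((4 - 7 + √(1 + 49)) + 22)/123)² = (-395 + ((4 - 7 + √50) + 22)*(1/123))² = (-395 + ((4 - 7 + 5*√2) + 22)*(1/123))² = (-395 + ((-3 + 5*√2) + 22)*(1/123))² = (-395 + (19 + 5*√2)*(1/123))² = (-395 + (19/123 + 5*√2/123))² = (-48566/123 + 5*√2/123)²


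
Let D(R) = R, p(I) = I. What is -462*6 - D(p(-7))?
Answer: -2765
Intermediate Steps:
-462*6 - D(p(-7)) = -462*6 - 1*(-7) = -2772 + 7 = -2765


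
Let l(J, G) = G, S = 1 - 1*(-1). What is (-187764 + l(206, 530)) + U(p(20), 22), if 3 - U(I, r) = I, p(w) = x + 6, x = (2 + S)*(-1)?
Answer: -187233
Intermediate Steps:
S = 2 (S = 1 + 1 = 2)
x = -4 (x = (2 + 2)*(-1) = 4*(-1) = -4)
p(w) = 2 (p(w) = -4 + 6 = 2)
U(I, r) = 3 - I
(-187764 + l(206, 530)) + U(p(20), 22) = (-187764 + 530) + (3 - 1*2) = -187234 + (3 - 2) = -187234 + 1 = -187233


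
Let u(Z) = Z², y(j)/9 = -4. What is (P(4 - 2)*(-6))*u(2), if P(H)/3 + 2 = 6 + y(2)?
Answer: 2304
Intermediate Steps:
y(j) = -36 (y(j) = 9*(-4) = -36)
P(H) = -96 (P(H) = -6 + 3*(6 - 36) = -6 + 3*(-30) = -6 - 90 = -96)
(P(4 - 2)*(-6))*u(2) = -96*(-6)*2² = 576*4 = 2304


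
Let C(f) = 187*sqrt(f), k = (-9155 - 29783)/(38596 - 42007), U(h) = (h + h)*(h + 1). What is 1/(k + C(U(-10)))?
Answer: -66408759/36616781636488 + 6527190681*sqrt(5)/36616781636488 ≈ 0.00039678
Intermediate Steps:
U(h) = 2*h*(1 + h) (U(h) = (2*h)*(1 + h) = 2*h*(1 + h))
k = 38938/3411 (k = -38938/(-3411) = -38938*(-1/3411) = 38938/3411 ≈ 11.415)
1/(k + C(U(-10))) = 1/(38938/3411 + 187*sqrt(2*(-10)*(1 - 10))) = 1/(38938/3411 + 187*sqrt(2*(-10)*(-9))) = 1/(38938/3411 + 187*sqrt(180)) = 1/(38938/3411 + 187*(6*sqrt(5))) = 1/(38938/3411 + 1122*sqrt(5))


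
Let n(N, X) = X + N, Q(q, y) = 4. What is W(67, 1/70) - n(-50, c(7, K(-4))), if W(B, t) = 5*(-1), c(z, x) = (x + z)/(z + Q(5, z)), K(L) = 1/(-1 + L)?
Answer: 2441/55 ≈ 44.382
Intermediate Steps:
c(z, x) = (x + z)/(4 + z) (c(z, x) = (x + z)/(z + 4) = (x + z)/(4 + z))
n(N, X) = N + X
W(B, t) = -5
W(67, 1/70) - n(-50, c(7, K(-4))) = -5 - (-50 + (1/(-1 - 4) + 7)/(4 + 7)) = -5 - (-50 + (1/(-5) + 7)/11) = -5 - (-50 + (-1/5 + 7)/11) = -5 - (-50 + (1/11)*(34/5)) = -5 - (-50 + 34/55) = -5 - 1*(-2716/55) = -5 + 2716/55 = 2441/55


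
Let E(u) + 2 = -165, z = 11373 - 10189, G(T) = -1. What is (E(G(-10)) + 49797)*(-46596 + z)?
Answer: -2253797560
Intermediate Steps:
z = 1184
E(u) = -167 (E(u) = -2 - 165 = -167)
(E(G(-10)) + 49797)*(-46596 + z) = (-167 + 49797)*(-46596 + 1184) = 49630*(-45412) = -2253797560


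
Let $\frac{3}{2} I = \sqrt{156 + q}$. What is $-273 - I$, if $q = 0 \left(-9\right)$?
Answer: $-273 - \frac{4 \sqrt{39}}{3} \approx -281.33$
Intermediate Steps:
$q = 0$
$I = \frac{4 \sqrt{39}}{3}$ ($I = \frac{2 \sqrt{156 + 0}}{3} = \frac{2 \sqrt{156}}{3} = \frac{2 \cdot 2 \sqrt{39}}{3} = \frac{4 \sqrt{39}}{3} \approx 8.3267$)
$-273 - I = -273 - \frac{4 \sqrt{39}}{3}$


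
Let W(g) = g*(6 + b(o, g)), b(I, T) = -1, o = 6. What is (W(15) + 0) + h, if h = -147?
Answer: -72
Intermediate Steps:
W(g) = 5*g (W(g) = g*(6 - 1) = g*5 = 5*g)
(W(15) + 0) + h = (5*15 + 0) - 147 = (75 + 0) - 147 = 75 - 147 = -72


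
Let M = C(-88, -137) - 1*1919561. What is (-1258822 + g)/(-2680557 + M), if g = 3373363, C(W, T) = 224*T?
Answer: -234949/514534 ≈ -0.45662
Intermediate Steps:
M = -1950249 (M = 224*(-137) - 1*1919561 = -30688 - 1919561 = -1950249)
(-1258822 + g)/(-2680557 + M) = (-1258822 + 3373363)/(-2680557 - 1950249) = 2114541/(-4630806) = 2114541*(-1/4630806) = -234949/514534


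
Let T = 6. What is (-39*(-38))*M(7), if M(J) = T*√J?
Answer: 8892*√7 ≈ 23526.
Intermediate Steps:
M(J) = 6*√J
(-39*(-38))*M(7) = (-39*(-38))*(6*√7) = 1482*(6*√7) = 8892*√7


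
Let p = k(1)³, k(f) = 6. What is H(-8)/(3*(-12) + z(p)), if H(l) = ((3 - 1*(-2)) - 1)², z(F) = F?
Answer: 4/45 ≈ 0.088889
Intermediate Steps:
p = 216 (p = 6³ = 216)
H(l) = 16 (H(l) = ((3 + 2) - 1)² = (5 - 1)² = 4² = 16)
H(-8)/(3*(-12) + z(p)) = 16/(3*(-12) + 216) = 16/(-36 + 216) = 16/180 = 16*(1/180) = 4/45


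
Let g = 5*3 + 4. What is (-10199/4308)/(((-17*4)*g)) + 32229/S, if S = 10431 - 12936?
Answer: -59786334283/4647556560 ≈ -12.864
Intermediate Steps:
S = -2505
g = 19 (g = 15 + 4 = 19)
(-10199/4308)/(((-17*4)*g)) + 32229/S = (-10199/4308)/((-17*4*19)) + 32229/(-2505) = (-10199*1/4308)/((-68*19)) + 32229*(-1/2505) = -10199/4308/(-1292) - 10743/835 = -10199/4308*(-1/1292) - 10743/835 = 10199/5565936 - 10743/835 = -59786334283/4647556560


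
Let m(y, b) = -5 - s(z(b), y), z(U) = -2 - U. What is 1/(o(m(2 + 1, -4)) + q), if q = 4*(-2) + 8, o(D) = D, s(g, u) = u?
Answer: -⅛ ≈ -0.12500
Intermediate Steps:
m(y, b) = -5 - y
q = 0 (q = -8 + 8 = 0)
1/(o(m(2 + 1, -4)) + q) = 1/((-5 - (2 + 1)) + 0) = 1/((-5 - 1*3) + 0) = 1/((-5 - 3) + 0) = 1/(-8 + 0) = 1/(-8) = -⅛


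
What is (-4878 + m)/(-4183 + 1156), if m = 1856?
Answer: 3022/3027 ≈ 0.99835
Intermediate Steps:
(-4878 + m)/(-4183 + 1156) = (-4878 + 1856)/(-4183 + 1156) = -3022/(-3027) = -3022*(-1/3027) = 3022/3027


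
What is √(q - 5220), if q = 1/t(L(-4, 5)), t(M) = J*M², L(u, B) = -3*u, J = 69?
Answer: I*√3578748411/828 ≈ 72.25*I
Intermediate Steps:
t(M) = 69*M²
q = 1/9936 (q = 1/(69*(-3*(-4))²) = 1/(69*12²) = 1/(69*144) = 1/9936 ≈ 0.00010064)
√(q - 5220) = √(1/9936 - 5220) = √(-51865919/9936) = I*√3578748411/828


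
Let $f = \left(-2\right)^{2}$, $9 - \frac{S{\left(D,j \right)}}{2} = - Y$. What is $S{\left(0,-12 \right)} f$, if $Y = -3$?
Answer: $48$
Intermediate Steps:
$S{\left(D,j \right)} = 12$ ($S{\left(D,j \right)} = 18 - 2 \left(\left(-1\right) \left(-3\right)\right) = 18 - 6 = 12$)
$f = 4$
$S{\left(0,-12 \right)} f = 12 \cdot 4 = 48$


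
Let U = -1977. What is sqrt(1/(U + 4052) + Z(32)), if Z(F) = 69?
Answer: 2*sqrt(2970902)/415 ≈ 8.3067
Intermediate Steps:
sqrt(1/(U + 4052) + Z(32)) = sqrt(1/(-1977 + 4052) + 69) = sqrt(1/2075 + 69) = sqrt(143176/2075) = 2*sqrt(2970902)/415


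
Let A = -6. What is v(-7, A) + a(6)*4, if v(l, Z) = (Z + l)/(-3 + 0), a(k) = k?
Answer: 85/3 ≈ 28.333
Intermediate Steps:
v(l, Z) = -Z/3 - l/3 (v(l, Z) = (Z + l)/(-3) = (Z + l)*(-⅓) = -Z/3 - l/3)
v(-7, A) + a(6)*4 = (-⅓*(-6) - ⅓*(-7)) + 6*4 = (2 + 7/3) + 24 = 13/3 + 24 = 85/3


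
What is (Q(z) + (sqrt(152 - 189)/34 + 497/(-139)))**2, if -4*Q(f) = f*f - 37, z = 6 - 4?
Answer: 1949277981/89340304 + 2599*I*sqrt(37)/9452 ≈ 21.819 + 1.6726*I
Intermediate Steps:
z = 2
Q(f) = 37/4 - f**2/4 (Q(f) = -(f*f - 37)/4 = -(f**2 - 37)/4 = -(-37 + f**2)/4 = 37/4 - f**2/4)
(Q(z) + (sqrt(152 - 189)/34 + 497/(-139)))**2 = ((37/4 - 1/4*2**2) + (sqrt(152 - 189)/34 + 497/(-139)))**2 = ((37/4 - 1/4*4) + (sqrt(-37)*(1/34) + 497*(-1/139)))**2 = ((37/4 - 1) + ((I*sqrt(37))*(1/34) - 497/139))**2 = (33/4 + (I*sqrt(37)/34 - 497/139))**2 = (33/4 + (-497/139 + I*sqrt(37)/34))**2 = (2599/556 + I*sqrt(37)/34)**2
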